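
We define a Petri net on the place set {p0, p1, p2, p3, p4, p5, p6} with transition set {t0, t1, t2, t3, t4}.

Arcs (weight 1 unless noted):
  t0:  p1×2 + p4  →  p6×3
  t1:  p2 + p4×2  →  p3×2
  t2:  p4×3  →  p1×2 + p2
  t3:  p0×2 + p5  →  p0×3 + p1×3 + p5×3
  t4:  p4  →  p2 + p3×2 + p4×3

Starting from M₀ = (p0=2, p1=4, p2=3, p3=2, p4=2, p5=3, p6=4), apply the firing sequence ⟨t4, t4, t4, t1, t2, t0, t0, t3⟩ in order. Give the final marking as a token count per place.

step 1: fire t4:  (p0=2, p1=4, p2=3, p3=2, p4=2, p5=3, p6=4) → (p0=2, p1=4, p2=4, p3=4, p4=4, p5=3, p6=4)
step 2: fire t4:  (p0=2, p1=4, p2=4, p3=4, p4=4, p5=3, p6=4) → (p0=2, p1=4, p2=5, p3=6, p4=6, p5=3, p6=4)
step 3: fire t4:  (p0=2, p1=4, p2=5, p3=6, p4=6, p5=3, p6=4) → (p0=2, p1=4, p2=6, p3=8, p4=8, p5=3, p6=4)
step 4: fire t1:  (p0=2, p1=4, p2=6, p3=8, p4=8, p5=3, p6=4) → (p0=2, p1=4, p2=5, p3=10, p4=6, p5=3, p6=4)
step 5: fire t2:  (p0=2, p1=4, p2=5, p3=10, p4=6, p5=3, p6=4) → (p0=2, p1=6, p2=6, p3=10, p4=3, p5=3, p6=4)
step 6: fire t0:  (p0=2, p1=6, p2=6, p3=10, p4=3, p5=3, p6=4) → (p0=2, p1=4, p2=6, p3=10, p4=2, p5=3, p6=7)
step 7: fire t0:  (p0=2, p1=4, p2=6, p3=10, p4=2, p5=3, p6=7) → (p0=2, p1=2, p2=6, p3=10, p4=1, p5=3, p6=10)
step 8: fire t3:  (p0=2, p1=2, p2=6, p3=10, p4=1, p5=3, p6=10) → (p0=3, p1=5, p2=6, p3=10, p4=1, p5=5, p6=10)

(p0=3, p1=5, p2=6, p3=10, p4=1, p5=5, p6=10)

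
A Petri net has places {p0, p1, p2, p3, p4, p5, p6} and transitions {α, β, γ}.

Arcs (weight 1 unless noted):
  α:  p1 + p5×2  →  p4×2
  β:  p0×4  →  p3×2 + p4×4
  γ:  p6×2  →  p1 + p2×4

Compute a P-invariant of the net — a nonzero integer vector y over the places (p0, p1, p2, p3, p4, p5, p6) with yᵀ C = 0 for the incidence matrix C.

y = (p0:1, p1:0, p2:0, p3:2, p4:0, p5:0, p6:0)

Incidence matrix C (rows=places, cols=transitions):
        α    β    γ
   p0   0   -4    0
   p1  -1    0    1
   p2   0    0    4
   p3   0    2    0
   p4   2    4    0
   p5  -2    0    0
   p6   0    0   -2

Candidate y = [1, 0, 0, 2, 0, 0, 0]; check y·C column-wise:
  col α: 1·0 + 0·-1 + 2·0 + 0·2 + 0·-2 = 0
  col β: 1·-4 + 2·2 + 0·4 = 0
  col γ: 1·0 + 0·1 + 0·4 + 2·0 + 0·-2 = 0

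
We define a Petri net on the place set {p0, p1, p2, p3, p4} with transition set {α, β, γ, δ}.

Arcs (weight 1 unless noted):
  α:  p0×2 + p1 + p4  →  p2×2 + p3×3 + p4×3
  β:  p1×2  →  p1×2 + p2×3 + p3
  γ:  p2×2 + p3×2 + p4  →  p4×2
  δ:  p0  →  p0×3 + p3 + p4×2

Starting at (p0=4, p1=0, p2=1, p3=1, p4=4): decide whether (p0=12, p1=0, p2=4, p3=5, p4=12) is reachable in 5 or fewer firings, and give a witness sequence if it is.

depth 0: 1 marking
depth 1: 2 markings reached so far
depth 2: 3 markings reached so far
depth 3: 4 markings reached so far
depth 4: 5 markings reached so far
depth 5: 6 markings reached so far
target is not among the 6 markings reachable within 5 steps

NO — not reachable within 5 firings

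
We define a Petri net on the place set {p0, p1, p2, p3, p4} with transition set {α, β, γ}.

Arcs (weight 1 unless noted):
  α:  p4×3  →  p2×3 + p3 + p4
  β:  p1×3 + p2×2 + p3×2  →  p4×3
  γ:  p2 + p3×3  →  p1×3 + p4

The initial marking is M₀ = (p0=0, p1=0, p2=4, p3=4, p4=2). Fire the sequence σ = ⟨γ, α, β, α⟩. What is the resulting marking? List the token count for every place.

step 1: fire γ:  (p0=0, p1=0, p2=4, p3=4, p4=2) → (p0=0, p1=3, p2=3, p3=1, p4=3)
step 2: fire α:  (p0=0, p1=3, p2=3, p3=1, p4=3) → (p0=0, p1=3, p2=6, p3=2, p4=1)
step 3: fire β:  (p0=0, p1=3, p2=6, p3=2, p4=1) → (p0=0, p1=0, p2=4, p3=0, p4=4)
step 4: fire α:  (p0=0, p1=0, p2=4, p3=0, p4=4) → (p0=0, p1=0, p2=7, p3=1, p4=2)

(p0=0, p1=0, p2=7, p3=1, p4=2)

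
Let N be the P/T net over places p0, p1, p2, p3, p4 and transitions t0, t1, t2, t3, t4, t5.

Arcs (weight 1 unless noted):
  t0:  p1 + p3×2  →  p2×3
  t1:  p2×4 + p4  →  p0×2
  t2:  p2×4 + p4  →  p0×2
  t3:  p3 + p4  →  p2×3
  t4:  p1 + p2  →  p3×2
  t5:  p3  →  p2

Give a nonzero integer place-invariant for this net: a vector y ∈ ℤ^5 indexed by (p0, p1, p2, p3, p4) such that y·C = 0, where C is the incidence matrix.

y = (p0:3, p1:1, p2:1, p3:1, p4:2)

Incidence matrix C (rows=places, cols=transitions):
       t0   t1   t2   t3   t4   t5
   p0   0    2    2    0    0    0
   p1  -1    0    0    0   -1    0
   p2   3   -4   -4    3   -1    1
   p3  -2    0    0   -1    2   -1
   p4   0   -1   -1   -1    0    0

Candidate y = [3, 1, 1, 1, 2]; check y·C column-wise:
  col t0: 3·0 + 1·-1 + 1·3 + 1·-2 + 2·0 = 0
  col t1: 3·2 + 1·0 + 1·-4 + 1·0 + 2·-1 = 0
  col t2: 3·2 + 1·0 + 1·-4 + 1·0 + 2·-1 = 0
  col t3: 3·0 + 1·0 + 1·3 + 1·-1 + 2·-1 = 0
  col t4: 3·0 + 1·-1 + 1·-1 + 1·2 + 2·0 = 0
  col t5: 3·0 + 1·0 + 1·1 + 1·-1 + 2·0 = 0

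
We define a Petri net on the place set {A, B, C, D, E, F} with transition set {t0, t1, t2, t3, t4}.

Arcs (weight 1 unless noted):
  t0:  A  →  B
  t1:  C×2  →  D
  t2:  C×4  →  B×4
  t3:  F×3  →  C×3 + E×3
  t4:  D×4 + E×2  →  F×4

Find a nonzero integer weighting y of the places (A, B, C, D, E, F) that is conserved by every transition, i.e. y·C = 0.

Incidence matrix C (rows=places, cols=transitions):
       t0   t1   t2   t3   t4
    A  -1    0    0    0    0
    B   1    0    4    0    0
    C   0   -2   -4    3    0
    D   0    1    0    0   -4
    E   0    0    0    3   -2
    F   0    0    0   -3    4

Candidate y = [1, 1, 1, 2, 2, 3]; check y·C column-wise:
  col t0: 1·-1 + 1·1 + 1·0 + 2·0 + 2·0 + 3·0 = 0
  col t1: 1·0 + 1·0 + 1·-2 + 2·1 + 2·0 + 3·0 = 0
  col t2: 1·0 + 1·4 + 1·-4 + 2·0 + 2·0 + 3·0 = 0
  col t3: 1·0 + 1·0 + 1·3 + 2·0 + 2·3 + 3·-3 = 0
  col t4: 1·0 + 1·0 + 1·0 + 2·-4 + 2·-2 + 3·4 = 0

y = (A:1, B:1, C:1, D:2, E:2, F:3)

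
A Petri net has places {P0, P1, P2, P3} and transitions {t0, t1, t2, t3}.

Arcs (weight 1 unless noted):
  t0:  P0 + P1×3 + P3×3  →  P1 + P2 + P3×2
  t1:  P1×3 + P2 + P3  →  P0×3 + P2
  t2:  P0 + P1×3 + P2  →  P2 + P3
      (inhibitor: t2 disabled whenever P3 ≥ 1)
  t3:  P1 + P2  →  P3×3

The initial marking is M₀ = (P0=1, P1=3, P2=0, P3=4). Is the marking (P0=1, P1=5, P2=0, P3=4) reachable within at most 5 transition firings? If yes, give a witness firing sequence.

depth 0: 1 marking
depth 1: 2 markings reached so far
depth 2: 3 markings reached so far
depth 3: 3 markings reached so far
(frontier empty at depth 3; search complete)
target is not among the 3 markings reachable within 5 steps

NO — not reachable within 5 firings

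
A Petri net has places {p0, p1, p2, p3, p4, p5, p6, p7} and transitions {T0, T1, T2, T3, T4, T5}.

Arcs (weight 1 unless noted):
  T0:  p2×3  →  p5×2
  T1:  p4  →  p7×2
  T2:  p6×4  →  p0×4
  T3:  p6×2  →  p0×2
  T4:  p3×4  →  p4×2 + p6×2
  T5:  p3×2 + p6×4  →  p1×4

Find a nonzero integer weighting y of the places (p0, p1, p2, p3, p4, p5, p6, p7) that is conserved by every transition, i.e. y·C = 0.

y = (p0:0, p1:0, p2:2, p3:0, p4:0, p5:3, p6:0, p7:0)

Incidence matrix C (rows=places, cols=transitions):
       T0   T1   T2   T3   T4   T5
   p0   0    0    4    2    0    0
   p1   0    0    0    0    0    4
   p2  -3    0    0    0    0    0
   p3   0    0    0    0   -4   -2
   p4   0   -1    0    0    2    0
   p5   2    0    0    0    0    0
   p6   0    0   -4   -2    2   -4
   p7   0    2    0    0    0    0

Candidate y = [0, 0, 2, 0, 0, 3, 0, 0]; check y·C column-wise:
  col T0: 2·-3 + 3·2 = 0
  col T1: 2·0 + 0·-1 + 3·0 + 0·2 = 0
  col T2: 0·4 + 2·0 + 3·0 + 0·-4 = 0
  col T3: 0·2 + 2·0 + 3·0 + 0·-2 = 0
  col T4: 2·0 + 0·-4 + 0·2 + 3·0 + 0·2 = 0
  col T5: 0·4 + 2·0 + 0·-2 + 3·0 + 0·-4 = 0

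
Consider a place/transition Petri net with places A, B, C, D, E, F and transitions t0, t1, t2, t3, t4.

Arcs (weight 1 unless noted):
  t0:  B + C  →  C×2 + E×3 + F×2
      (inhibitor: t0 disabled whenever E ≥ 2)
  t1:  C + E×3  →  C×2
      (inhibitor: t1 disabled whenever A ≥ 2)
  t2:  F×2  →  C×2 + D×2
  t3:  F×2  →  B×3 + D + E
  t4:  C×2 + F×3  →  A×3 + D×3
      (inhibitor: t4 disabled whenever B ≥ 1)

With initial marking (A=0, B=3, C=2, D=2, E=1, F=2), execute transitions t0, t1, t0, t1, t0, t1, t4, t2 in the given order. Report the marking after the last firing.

step 1: fire t0:  (A=0, B=3, C=2, D=2, E=1, F=2) → (A=0, B=2, C=3, D=2, E=4, F=4)
step 2: fire t1:  (A=0, B=2, C=3, D=2, E=4, F=4) → (A=0, B=2, C=4, D=2, E=1, F=4)
step 3: fire t0:  (A=0, B=2, C=4, D=2, E=1, F=4) → (A=0, B=1, C=5, D=2, E=4, F=6)
step 4: fire t1:  (A=0, B=1, C=5, D=2, E=4, F=6) → (A=0, B=1, C=6, D=2, E=1, F=6)
step 5: fire t0:  (A=0, B=1, C=6, D=2, E=1, F=6) → (A=0, B=0, C=7, D=2, E=4, F=8)
step 6: fire t1:  (A=0, B=0, C=7, D=2, E=4, F=8) → (A=0, B=0, C=8, D=2, E=1, F=8)
step 7: fire t4:  (A=0, B=0, C=8, D=2, E=1, F=8) → (A=3, B=0, C=6, D=5, E=1, F=5)
step 8: fire t2:  (A=3, B=0, C=6, D=5, E=1, F=5) → (A=3, B=0, C=8, D=7, E=1, F=3)

(A=3, B=0, C=8, D=7, E=1, F=3)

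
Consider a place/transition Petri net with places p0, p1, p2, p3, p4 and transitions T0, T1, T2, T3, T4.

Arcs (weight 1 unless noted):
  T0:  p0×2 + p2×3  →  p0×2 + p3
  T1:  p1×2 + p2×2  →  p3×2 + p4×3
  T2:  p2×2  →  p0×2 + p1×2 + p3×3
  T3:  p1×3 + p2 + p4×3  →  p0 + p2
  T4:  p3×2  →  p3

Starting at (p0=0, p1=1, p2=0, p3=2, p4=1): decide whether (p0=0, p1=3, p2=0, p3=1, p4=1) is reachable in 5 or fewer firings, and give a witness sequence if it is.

NO — not reachable within 5 firings

depth 0: 1 marking
depth 1: 2 markings reached so far
depth 2: 2 markings reached so far
(frontier empty at depth 2; search complete)
target is not among the 2 markings reachable within 5 steps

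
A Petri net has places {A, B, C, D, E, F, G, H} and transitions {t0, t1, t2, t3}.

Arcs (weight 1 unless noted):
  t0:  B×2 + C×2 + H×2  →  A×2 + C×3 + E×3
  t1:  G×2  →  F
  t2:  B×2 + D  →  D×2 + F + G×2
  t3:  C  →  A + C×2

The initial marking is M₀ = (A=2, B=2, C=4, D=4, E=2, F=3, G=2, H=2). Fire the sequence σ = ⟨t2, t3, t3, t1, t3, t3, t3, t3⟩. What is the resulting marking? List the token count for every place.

step 1: fire t2:  (A=2, B=2, C=4, D=4, E=2, F=3, G=2, H=2) → (A=2, B=0, C=4, D=5, E=2, F=4, G=4, H=2)
step 2: fire t3:  (A=2, B=0, C=4, D=5, E=2, F=4, G=4, H=2) → (A=3, B=0, C=5, D=5, E=2, F=4, G=4, H=2)
step 3: fire t3:  (A=3, B=0, C=5, D=5, E=2, F=4, G=4, H=2) → (A=4, B=0, C=6, D=5, E=2, F=4, G=4, H=2)
step 4: fire t1:  (A=4, B=0, C=6, D=5, E=2, F=4, G=4, H=2) → (A=4, B=0, C=6, D=5, E=2, F=5, G=2, H=2)
step 5: fire t3:  (A=4, B=0, C=6, D=5, E=2, F=5, G=2, H=2) → (A=5, B=0, C=7, D=5, E=2, F=5, G=2, H=2)
step 6: fire t3:  (A=5, B=0, C=7, D=5, E=2, F=5, G=2, H=2) → (A=6, B=0, C=8, D=5, E=2, F=5, G=2, H=2)
step 7: fire t3:  (A=6, B=0, C=8, D=5, E=2, F=5, G=2, H=2) → (A=7, B=0, C=9, D=5, E=2, F=5, G=2, H=2)
step 8: fire t3:  (A=7, B=0, C=9, D=5, E=2, F=5, G=2, H=2) → (A=8, B=0, C=10, D=5, E=2, F=5, G=2, H=2)

(A=8, B=0, C=10, D=5, E=2, F=5, G=2, H=2)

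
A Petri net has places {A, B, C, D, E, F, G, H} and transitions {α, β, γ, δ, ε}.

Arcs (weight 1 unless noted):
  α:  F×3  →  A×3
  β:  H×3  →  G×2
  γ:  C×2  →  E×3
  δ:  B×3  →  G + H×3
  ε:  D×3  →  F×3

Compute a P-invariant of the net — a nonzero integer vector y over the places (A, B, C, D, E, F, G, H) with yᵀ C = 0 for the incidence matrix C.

Incidence matrix C (rows=places, cols=transitions):
        α    β    γ    δ    ε
    A   3    0    0    0    0
    B   0    0    0   -3    0
    C   0    0   -2    0    0
    D   0    0    0    0   -3
    E   0    0    3    0    0
    F  -3    0    0    0    3
    G   0    2    0    1    0
    H   0   -3    0    3    0

Candidate y = [0, 0, 3, 0, 2, 0, 0, 0]; check y·C column-wise:
  col α: 0·3 + 3·0 + 2·0 + 0·-3 = 0
  col β: 3·0 + 2·0 + 0·2 + 0·-3 = 0
  col γ: 3·-2 + 2·3 = 0
  col δ: 0·-3 + 3·0 + 2·0 + 0·1 + 0·3 = 0
  col ε: 3·0 + 0·-3 + 2·0 + 0·3 = 0

y = (A:0, B:0, C:3, D:0, E:2, F:0, G:0, H:0)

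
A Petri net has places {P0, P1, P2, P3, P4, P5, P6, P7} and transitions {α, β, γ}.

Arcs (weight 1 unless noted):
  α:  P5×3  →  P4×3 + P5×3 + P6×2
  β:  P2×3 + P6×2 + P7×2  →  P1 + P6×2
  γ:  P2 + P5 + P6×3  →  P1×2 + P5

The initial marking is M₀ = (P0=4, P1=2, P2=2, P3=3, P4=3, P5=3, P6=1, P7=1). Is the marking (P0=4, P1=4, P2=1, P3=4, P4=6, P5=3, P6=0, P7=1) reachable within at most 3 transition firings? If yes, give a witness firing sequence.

depth 0: 1 marking
depth 1: 2 markings reached so far
depth 2: 4 markings reached so far
depth 3: 6 markings reached so far
target is not among the 6 markings reachable within 3 steps

NO — not reachable within 3 firings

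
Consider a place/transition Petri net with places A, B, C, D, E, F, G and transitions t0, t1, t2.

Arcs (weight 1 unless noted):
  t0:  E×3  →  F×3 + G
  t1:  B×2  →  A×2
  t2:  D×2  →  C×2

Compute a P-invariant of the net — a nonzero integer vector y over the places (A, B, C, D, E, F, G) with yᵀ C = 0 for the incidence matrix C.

y = (A:1, B:1, C:0, D:0, E:0, F:0, G:0)

Incidence matrix C (rows=places, cols=transitions):
       t0   t1   t2
    A   0    2    0
    B   0   -2    0
    C   0    0    2
    D   0    0   -2
    E  -3    0    0
    F   3    0    0
    G   1    0    0

Candidate y = [1, 1, 0, 0, 0, 0, 0]; check y·C column-wise:
  col t0: 1·0 + 1·0 + 0·-3 + 0·3 + 0·1 = 0
  col t1: 1·2 + 1·-2 = 0
  col t2: 1·0 + 1·0 + 0·2 + 0·-2 = 0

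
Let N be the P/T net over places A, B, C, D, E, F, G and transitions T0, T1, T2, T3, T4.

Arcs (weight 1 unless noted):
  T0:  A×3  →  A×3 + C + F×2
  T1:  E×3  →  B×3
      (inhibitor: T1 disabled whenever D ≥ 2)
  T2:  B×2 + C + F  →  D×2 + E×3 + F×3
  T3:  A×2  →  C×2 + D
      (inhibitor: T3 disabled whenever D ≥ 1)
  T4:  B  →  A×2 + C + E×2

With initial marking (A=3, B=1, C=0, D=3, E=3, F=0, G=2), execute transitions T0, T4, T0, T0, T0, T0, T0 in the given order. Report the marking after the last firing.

(A=5, B=0, C=7, D=3, E=5, F=12, G=2)

step 1: fire T0:  (A=3, B=1, C=0, D=3, E=3, F=0, G=2) → (A=3, B=1, C=1, D=3, E=3, F=2, G=2)
step 2: fire T4:  (A=3, B=1, C=1, D=3, E=3, F=2, G=2) → (A=5, B=0, C=2, D=3, E=5, F=2, G=2)
step 3: fire T0:  (A=5, B=0, C=2, D=3, E=5, F=2, G=2) → (A=5, B=0, C=3, D=3, E=5, F=4, G=2)
step 4: fire T0:  (A=5, B=0, C=3, D=3, E=5, F=4, G=2) → (A=5, B=0, C=4, D=3, E=5, F=6, G=2)
step 5: fire T0:  (A=5, B=0, C=4, D=3, E=5, F=6, G=2) → (A=5, B=0, C=5, D=3, E=5, F=8, G=2)
step 6: fire T0:  (A=5, B=0, C=5, D=3, E=5, F=8, G=2) → (A=5, B=0, C=6, D=3, E=5, F=10, G=2)
step 7: fire T0:  (A=5, B=0, C=6, D=3, E=5, F=10, G=2) → (A=5, B=0, C=7, D=3, E=5, F=12, G=2)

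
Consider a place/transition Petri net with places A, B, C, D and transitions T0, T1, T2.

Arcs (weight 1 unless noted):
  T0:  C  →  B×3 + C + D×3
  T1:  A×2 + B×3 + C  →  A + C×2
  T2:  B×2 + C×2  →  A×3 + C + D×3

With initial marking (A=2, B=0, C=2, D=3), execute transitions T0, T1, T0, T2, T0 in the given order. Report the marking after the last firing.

(A=4, B=4, C=2, D=15)

step 1: fire T0:  (A=2, B=0, C=2, D=3) → (A=2, B=3, C=2, D=6)
step 2: fire T1:  (A=2, B=3, C=2, D=6) → (A=1, B=0, C=3, D=6)
step 3: fire T0:  (A=1, B=0, C=3, D=6) → (A=1, B=3, C=3, D=9)
step 4: fire T2:  (A=1, B=3, C=3, D=9) → (A=4, B=1, C=2, D=12)
step 5: fire T0:  (A=4, B=1, C=2, D=12) → (A=4, B=4, C=2, D=15)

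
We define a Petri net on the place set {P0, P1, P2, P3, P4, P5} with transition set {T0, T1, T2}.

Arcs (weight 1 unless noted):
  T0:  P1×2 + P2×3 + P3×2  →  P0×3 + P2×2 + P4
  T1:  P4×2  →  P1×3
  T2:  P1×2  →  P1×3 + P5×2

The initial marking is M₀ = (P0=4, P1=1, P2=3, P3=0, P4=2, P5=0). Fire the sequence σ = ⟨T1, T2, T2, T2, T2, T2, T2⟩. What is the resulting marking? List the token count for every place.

step 1: fire T1:  (P0=4, P1=1, P2=3, P3=0, P4=2, P5=0) → (P0=4, P1=4, P2=3, P3=0, P4=0, P5=0)
step 2: fire T2:  (P0=4, P1=4, P2=3, P3=0, P4=0, P5=0) → (P0=4, P1=5, P2=3, P3=0, P4=0, P5=2)
step 3: fire T2:  (P0=4, P1=5, P2=3, P3=0, P4=0, P5=2) → (P0=4, P1=6, P2=3, P3=0, P4=0, P5=4)
step 4: fire T2:  (P0=4, P1=6, P2=3, P3=0, P4=0, P5=4) → (P0=4, P1=7, P2=3, P3=0, P4=0, P5=6)
step 5: fire T2:  (P0=4, P1=7, P2=3, P3=0, P4=0, P5=6) → (P0=4, P1=8, P2=3, P3=0, P4=0, P5=8)
step 6: fire T2:  (P0=4, P1=8, P2=3, P3=0, P4=0, P5=8) → (P0=4, P1=9, P2=3, P3=0, P4=0, P5=10)
step 7: fire T2:  (P0=4, P1=9, P2=3, P3=0, P4=0, P5=10) → (P0=4, P1=10, P2=3, P3=0, P4=0, P5=12)

(P0=4, P1=10, P2=3, P3=0, P4=0, P5=12)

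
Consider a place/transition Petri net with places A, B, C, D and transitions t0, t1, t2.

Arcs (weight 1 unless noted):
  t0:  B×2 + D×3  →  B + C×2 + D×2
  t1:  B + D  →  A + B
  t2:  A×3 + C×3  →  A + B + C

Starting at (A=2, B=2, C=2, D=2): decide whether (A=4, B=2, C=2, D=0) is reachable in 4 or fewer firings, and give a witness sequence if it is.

step 1: fire t1:  (A=2, B=2, C=2, D=2) → (A=3, B=2, C=2, D=1)
step 2: fire t1:  (A=3, B=2, C=2, D=1) → (A=4, B=2, C=2, D=0)

YES — reachable via ⟨t1, t1⟩ (2 firings)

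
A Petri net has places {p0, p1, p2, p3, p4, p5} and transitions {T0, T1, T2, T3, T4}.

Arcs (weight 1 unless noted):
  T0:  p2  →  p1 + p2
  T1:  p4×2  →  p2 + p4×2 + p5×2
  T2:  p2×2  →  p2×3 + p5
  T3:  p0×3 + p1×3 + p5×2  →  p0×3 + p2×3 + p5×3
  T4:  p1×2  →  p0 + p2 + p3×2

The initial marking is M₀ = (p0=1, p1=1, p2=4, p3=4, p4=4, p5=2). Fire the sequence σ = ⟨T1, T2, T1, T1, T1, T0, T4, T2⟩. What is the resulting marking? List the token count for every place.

(p0=2, p1=0, p2=11, p3=6, p4=4, p5=12)

step 1: fire T1:  (p0=1, p1=1, p2=4, p3=4, p4=4, p5=2) → (p0=1, p1=1, p2=5, p3=4, p4=4, p5=4)
step 2: fire T2:  (p0=1, p1=1, p2=5, p3=4, p4=4, p5=4) → (p0=1, p1=1, p2=6, p3=4, p4=4, p5=5)
step 3: fire T1:  (p0=1, p1=1, p2=6, p3=4, p4=4, p5=5) → (p0=1, p1=1, p2=7, p3=4, p4=4, p5=7)
step 4: fire T1:  (p0=1, p1=1, p2=7, p3=4, p4=4, p5=7) → (p0=1, p1=1, p2=8, p3=4, p4=4, p5=9)
step 5: fire T1:  (p0=1, p1=1, p2=8, p3=4, p4=4, p5=9) → (p0=1, p1=1, p2=9, p3=4, p4=4, p5=11)
step 6: fire T0:  (p0=1, p1=1, p2=9, p3=4, p4=4, p5=11) → (p0=1, p1=2, p2=9, p3=4, p4=4, p5=11)
step 7: fire T4:  (p0=1, p1=2, p2=9, p3=4, p4=4, p5=11) → (p0=2, p1=0, p2=10, p3=6, p4=4, p5=11)
step 8: fire T2:  (p0=2, p1=0, p2=10, p3=6, p4=4, p5=11) → (p0=2, p1=0, p2=11, p3=6, p4=4, p5=12)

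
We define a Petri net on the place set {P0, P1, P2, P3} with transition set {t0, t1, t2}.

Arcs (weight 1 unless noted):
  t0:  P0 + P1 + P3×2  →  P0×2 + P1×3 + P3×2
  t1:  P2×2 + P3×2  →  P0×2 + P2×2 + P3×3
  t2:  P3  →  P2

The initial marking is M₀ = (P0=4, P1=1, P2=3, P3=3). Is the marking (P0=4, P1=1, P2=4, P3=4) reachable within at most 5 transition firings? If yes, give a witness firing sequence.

NO — not reachable within 5 firings

depth 0: 1 marking
depth 1: 4 markings reached so far
depth 2: 10 markings reached so far
depth 3: 20 markings reached so far
depth 4: 34 markings reached so far
depth 5: 53 markings reached so far
target is not among the 53 markings reachable within 5 steps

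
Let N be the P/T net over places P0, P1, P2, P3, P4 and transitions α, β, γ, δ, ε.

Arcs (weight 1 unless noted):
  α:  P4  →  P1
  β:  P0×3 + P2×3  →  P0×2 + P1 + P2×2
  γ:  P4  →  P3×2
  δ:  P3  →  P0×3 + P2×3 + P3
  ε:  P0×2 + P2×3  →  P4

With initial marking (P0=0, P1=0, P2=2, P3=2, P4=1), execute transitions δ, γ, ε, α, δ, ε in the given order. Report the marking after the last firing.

step 1: fire δ:  (P0=0, P1=0, P2=2, P3=2, P4=1) → (P0=3, P1=0, P2=5, P3=2, P4=1)
step 2: fire γ:  (P0=3, P1=0, P2=5, P3=2, P4=1) → (P0=3, P1=0, P2=5, P3=4, P4=0)
step 3: fire ε:  (P0=3, P1=0, P2=5, P3=4, P4=0) → (P0=1, P1=0, P2=2, P3=4, P4=1)
step 4: fire α:  (P0=1, P1=0, P2=2, P3=4, P4=1) → (P0=1, P1=1, P2=2, P3=4, P4=0)
step 5: fire δ:  (P0=1, P1=1, P2=2, P3=4, P4=0) → (P0=4, P1=1, P2=5, P3=4, P4=0)
step 6: fire ε:  (P0=4, P1=1, P2=5, P3=4, P4=0) → (P0=2, P1=1, P2=2, P3=4, P4=1)

(P0=2, P1=1, P2=2, P3=4, P4=1)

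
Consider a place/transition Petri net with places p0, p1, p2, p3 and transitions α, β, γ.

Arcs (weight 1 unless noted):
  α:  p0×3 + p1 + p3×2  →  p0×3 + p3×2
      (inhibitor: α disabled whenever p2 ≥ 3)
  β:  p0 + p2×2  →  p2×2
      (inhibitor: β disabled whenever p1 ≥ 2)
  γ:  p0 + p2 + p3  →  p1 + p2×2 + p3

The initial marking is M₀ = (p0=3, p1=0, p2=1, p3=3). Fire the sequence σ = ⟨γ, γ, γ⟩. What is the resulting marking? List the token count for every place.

step 1: fire γ:  (p0=3, p1=0, p2=1, p3=3) → (p0=2, p1=1, p2=2, p3=3)
step 2: fire γ:  (p0=2, p1=1, p2=2, p3=3) → (p0=1, p1=2, p2=3, p3=3)
step 3: fire γ:  (p0=1, p1=2, p2=3, p3=3) → (p0=0, p1=3, p2=4, p3=3)

(p0=0, p1=3, p2=4, p3=3)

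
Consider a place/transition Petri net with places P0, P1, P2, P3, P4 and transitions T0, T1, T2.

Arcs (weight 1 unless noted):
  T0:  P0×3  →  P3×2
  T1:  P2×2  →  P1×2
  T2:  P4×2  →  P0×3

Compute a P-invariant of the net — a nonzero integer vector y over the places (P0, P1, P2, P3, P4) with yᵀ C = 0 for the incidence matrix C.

Incidence matrix C (rows=places, cols=transitions):
       T0   T1   T2
   P0  -3    0    3
   P1   0    2    0
   P2   0   -2    0
   P3   2    0    0
   P4   0    0   -2

Candidate y = [0, 1, 1, 0, 0]; check y·C column-wise:
  col T0: 0·-3 + 1·0 + 1·0 + 0·2 = 0
  col T1: 1·2 + 1·-2 = 0
  col T2: 0·3 + 1·0 + 1·0 + 0·-2 = 0

y = (P0:0, P1:1, P2:1, P3:0, P4:0)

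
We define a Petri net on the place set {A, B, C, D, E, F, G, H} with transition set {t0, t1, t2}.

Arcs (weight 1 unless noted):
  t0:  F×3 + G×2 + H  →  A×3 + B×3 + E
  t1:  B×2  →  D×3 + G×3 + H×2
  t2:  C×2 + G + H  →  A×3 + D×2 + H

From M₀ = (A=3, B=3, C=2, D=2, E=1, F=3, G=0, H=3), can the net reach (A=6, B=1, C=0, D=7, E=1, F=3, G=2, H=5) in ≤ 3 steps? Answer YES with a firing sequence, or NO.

YES — reachable via ⟨t1, t2⟩ (2 firings)

step 1: fire t1:  (A=3, B=3, C=2, D=2, E=1, F=3, G=0, H=3) → (A=3, B=1, C=2, D=5, E=1, F=3, G=3, H=5)
step 2: fire t2:  (A=3, B=1, C=2, D=5, E=1, F=3, G=3, H=5) → (A=6, B=1, C=0, D=7, E=1, F=3, G=2, H=5)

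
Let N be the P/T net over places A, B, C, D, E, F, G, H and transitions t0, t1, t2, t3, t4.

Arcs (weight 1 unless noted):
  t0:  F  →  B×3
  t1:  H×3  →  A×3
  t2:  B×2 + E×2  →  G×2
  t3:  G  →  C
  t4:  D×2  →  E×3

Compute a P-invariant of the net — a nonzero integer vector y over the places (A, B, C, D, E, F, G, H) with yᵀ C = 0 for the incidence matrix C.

Incidence matrix C (rows=places, cols=transitions):
       t0   t1   t2   t3   t4
    A   0    3    0    0    0
    B   3    0   -2    0    0
    C   0    0    0    1    0
    D   0    0    0    0   -2
    E   0    0   -2    0    3
    F  -1    0    0    0    0
    G   0    0    2   -1    0
    H   0   -3    0    0    0

Candidate y = [0, 2, 0, -3, -2, 6, 0, 0]; check y·C column-wise:
  col t0: 2·3 + -3·0 + -2·0 + 6·-1 = 0
  col t1: 0·3 + 2·0 + -3·0 + -2·0 + 6·0 + 0·-3 = 0
  col t2: 2·-2 + -3·0 + -2·-2 + 6·0 + 0·2 = 0
  col t3: 2·0 + 0·1 + -3·0 + -2·0 + 6·0 + 0·-1 = 0
  col t4: 2·0 + -3·-2 + -2·3 + 6·0 = 0

y = (A:0, B:2, C:0, D:-3, E:-2, F:6, G:0, H:0)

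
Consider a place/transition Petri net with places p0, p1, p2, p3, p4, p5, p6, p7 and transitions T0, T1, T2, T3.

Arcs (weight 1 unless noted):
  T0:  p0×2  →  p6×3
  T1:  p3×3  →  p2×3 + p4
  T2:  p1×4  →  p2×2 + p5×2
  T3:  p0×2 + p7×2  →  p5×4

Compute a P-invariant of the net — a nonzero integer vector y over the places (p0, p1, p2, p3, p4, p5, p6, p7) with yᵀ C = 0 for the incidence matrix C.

Incidence matrix C (rows=places, cols=transitions):
       T0   T1   T2   T3
   p0  -2    0    0   -2
   p1   0    0   -4    0
   p2   0    3    2    0
   p3   0   -3    0    0
   p4   0    1    0    0
   p5   0    0    2    4
   p6   3    0    0    0
   p7   0    0    0   -2

Candidate y = [0, 1, 2, 2, 0, 0, 0, 0]; check y·C column-wise:
  col T0: 0·-2 + 1·0 + 2·0 + 2·0 + 0·3 = 0
  col T1: 1·0 + 2·3 + 2·-3 + 0·1 = 0
  col T2: 1·-4 + 2·2 + 2·0 + 0·2 = 0
  col T3: 0·-2 + 1·0 + 2·0 + 2·0 + 0·4 + 0·-2 = 0

y = (p0:0, p1:1, p2:2, p3:2, p4:0, p5:0, p6:0, p7:0)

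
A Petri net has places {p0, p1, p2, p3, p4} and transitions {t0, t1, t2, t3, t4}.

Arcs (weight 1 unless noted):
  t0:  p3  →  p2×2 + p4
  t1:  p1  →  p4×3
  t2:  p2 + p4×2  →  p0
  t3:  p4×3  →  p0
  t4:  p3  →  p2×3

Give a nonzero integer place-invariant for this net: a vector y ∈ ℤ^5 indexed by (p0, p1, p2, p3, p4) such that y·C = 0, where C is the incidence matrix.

y = (p0:3, p1:3, p2:1, p3:3, p4:1)

Incidence matrix C (rows=places, cols=transitions):
       t0   t1   t2   t3   t4
   p0   0    0    1    1    0
   p1   0   -1    0    0    0
   p2   2    0   -1    0    3
   p3  -1    0    0    0   -1
   p4   1    3   -2   -3    0

Candidate y = [3, 3, 1, 3, 1]; check y·C column-wise:
  col t0: 3·0 + 3·0 + 1·2 + 3·-1 + 1·1 = 0
  col t1: 3·0 + 3·-1 + 1·0 + 3·0 + 1·3 = 0
  col t2: 3·1 + 3·0 + 1·-1 + 3·0 + 1·-2 = 0
  col t3: 3·1 + 3·0 + 1·0 + 3·0 + 1·-3 = 0
  col t4: 3·0 + 3·0 + 1·3 + 3·-1 + 1·0 = 0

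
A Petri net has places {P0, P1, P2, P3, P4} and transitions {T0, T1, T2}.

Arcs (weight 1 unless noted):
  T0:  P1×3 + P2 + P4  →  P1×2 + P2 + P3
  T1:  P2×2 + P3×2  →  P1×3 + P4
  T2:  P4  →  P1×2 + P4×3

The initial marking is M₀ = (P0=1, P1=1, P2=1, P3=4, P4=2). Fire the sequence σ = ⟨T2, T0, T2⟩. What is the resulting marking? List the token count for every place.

(P0=1, P1=4, P2=1, P3=5, P4=5)

step 1: fire T2:  (P0=1, P1=1, P2=1, P3=4, P4=2) → (P0=1, P1=3, P2=1, P3=4, P4=4)
step 2: fire T0:  (P0=1, P1=3, P2=1, P3=4, P4=4) → (P0=1, P1=2, P2=1, P3=5, P4=3)
step 3: fire T2:  (P0=1, P1=2, P2=1, P3=5, P4=3) → (P0=1, P1=4, P2=1, P3=5, P4=5)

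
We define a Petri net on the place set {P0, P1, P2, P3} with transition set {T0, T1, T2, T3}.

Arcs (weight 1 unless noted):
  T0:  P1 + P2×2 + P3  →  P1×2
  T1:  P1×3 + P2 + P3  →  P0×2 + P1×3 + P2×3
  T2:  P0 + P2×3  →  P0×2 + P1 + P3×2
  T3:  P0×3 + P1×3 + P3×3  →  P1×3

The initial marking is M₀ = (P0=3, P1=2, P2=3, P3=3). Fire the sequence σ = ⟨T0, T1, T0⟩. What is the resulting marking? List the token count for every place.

step 1: fire T0:  (P0=3, P1=2, P2=3, P3=3) → (P0=3, P1=3, P2=1, P3=2)
step 2: fire T1:  (P0=3, P1=3, P2=1, P3=2) → (P0=5, P1=3, P2=3, P3=1)
step 3: fire T0:  (P0=5, P1=3, P2=3, P3=1) → (P0=5, P1=4, P2=1, P3=0)

(P0=5, P1=4, P2=1, P3=0)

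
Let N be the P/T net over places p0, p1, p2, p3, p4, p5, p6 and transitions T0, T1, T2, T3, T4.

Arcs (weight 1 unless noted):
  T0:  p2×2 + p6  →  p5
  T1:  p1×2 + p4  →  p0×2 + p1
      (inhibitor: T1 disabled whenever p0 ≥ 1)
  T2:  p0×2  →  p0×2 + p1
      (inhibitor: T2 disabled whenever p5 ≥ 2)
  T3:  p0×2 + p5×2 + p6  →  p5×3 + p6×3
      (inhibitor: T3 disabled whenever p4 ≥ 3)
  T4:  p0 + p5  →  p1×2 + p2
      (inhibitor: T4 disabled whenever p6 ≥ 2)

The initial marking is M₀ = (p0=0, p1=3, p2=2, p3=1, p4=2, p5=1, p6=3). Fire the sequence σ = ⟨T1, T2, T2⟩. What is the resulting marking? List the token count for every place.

(p0=2, p1=4, p2=2, p3=1, p4=1, p5=1, p6=3)

step 1: fire T1:  (p0=0, p1=3, p2=2, p3=1, p4=2, p5=1, p6=3) → (p0=2, p1=2, p2=2, p3=1, p4=1, p5=1, p6=3)
step 2: fire T2:  (p0=2, p1=2, p2=2, p3=1, p4=1, p5=1, p6=3) → (p0=2, p1=3, p2=2, p3=1, p4=1, p5=1, p6=3)
step 3: fire T2:  (p0=2, p1=3, p2=2, p3=1, p4=1, p5=1, p6=3) → (p0=2, p1=4, p2=2, p3=1, p4=1, p5=1, p6=3)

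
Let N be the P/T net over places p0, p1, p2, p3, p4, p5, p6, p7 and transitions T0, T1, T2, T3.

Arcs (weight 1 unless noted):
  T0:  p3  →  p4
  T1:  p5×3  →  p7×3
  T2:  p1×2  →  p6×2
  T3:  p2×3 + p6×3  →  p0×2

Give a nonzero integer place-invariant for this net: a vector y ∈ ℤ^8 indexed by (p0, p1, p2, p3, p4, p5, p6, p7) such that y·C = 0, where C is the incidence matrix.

y = (p0:3, p1:0, p2:2, p3:0, p4:0, p5:0, p6:0, p7:0)

Incidence matrix C (rows=places, cols=transitions):
       T0   T1   T2   T3
   p0   0    0    0    2
   p1   0    0   -2    0
   p2   0    0    0   -3
   p3  -1    0    0    0
   p4   1    0    0    0
   p5   0   -3    0    0
   p6   0    0    2   -3
   p7   0    3    0    0

Candidate y = [3, 0, 2, 0, 0, 0, 0, 0]; check y·C column-wise:
  col T0: 3·0 + 2·0 + 0·-1 + 0·1 = 0
  col T1: 3·0 + 2·0 + 0·-3 + 0·3 = 0
  col T2: 3·0 + 0·-2 + 2·0 + 0·2 = 0
  col T3: 3·2 + 2·-3 + 0·-3 = 0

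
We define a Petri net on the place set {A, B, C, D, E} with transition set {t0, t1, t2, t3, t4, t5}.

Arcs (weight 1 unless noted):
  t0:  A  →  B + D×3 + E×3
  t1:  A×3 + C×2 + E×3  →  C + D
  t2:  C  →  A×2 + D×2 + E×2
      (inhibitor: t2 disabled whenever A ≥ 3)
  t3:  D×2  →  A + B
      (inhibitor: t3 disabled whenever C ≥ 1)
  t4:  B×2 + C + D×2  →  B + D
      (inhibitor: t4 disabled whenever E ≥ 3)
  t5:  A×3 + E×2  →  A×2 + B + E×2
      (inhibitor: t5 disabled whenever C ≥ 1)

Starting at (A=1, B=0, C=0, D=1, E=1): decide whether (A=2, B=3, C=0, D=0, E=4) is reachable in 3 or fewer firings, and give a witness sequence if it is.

step 1: fire t0:  (A=1, B=0, C=0, D=1, E=1) → (A=0, B=1, C=0, D=4, E=4)
step 2: fire t3:  (A=0, B=1, C=0, D=4, E=4) → (A=1, B=2, C=0, D=2, E=4)
step 3: fire t3:  (A=1, B=2, C=0, D=2, E=4) → (A=2, B=3, C=0, D=0, E=4)

YES — reachable via ⟨t0, t3, t3⟩ (3 firings)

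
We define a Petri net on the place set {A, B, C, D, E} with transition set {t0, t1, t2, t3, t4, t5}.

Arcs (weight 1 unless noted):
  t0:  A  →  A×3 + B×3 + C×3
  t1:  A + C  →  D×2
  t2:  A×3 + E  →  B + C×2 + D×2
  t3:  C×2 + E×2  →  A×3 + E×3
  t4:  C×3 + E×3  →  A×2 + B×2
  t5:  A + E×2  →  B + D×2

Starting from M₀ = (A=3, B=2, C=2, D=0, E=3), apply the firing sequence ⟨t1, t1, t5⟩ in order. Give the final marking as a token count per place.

step 1: fire t1:  (A=3, B=2, C=2, D=0, E=3) → (A=2, B=2, C=1, D=2, E=3)
step 2: fire t1:  (A=2, B=2, C=1, D=2, E=3) → (A=1, B=2, C=0, D=4, E=3)
step 3: fire t5:  (A=1, B=2, C=0, D=4, E=3) → (A=0, B=3, C=0, D=6, E=1)

(A=0, B=3, C=0, D=6, E=1)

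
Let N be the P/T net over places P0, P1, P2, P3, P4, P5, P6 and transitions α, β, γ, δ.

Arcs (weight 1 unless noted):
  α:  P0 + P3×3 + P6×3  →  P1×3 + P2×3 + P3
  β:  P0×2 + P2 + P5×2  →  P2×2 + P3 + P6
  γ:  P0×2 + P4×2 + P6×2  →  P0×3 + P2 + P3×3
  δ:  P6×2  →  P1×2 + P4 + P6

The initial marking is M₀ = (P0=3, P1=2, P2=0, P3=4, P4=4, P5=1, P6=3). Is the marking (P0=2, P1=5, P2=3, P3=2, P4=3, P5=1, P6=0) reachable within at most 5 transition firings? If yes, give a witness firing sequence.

NO — not reachable within 5 firings

depth 0: 1 marking
depth 1: 4 markings reached so far
depth 2: 6 markings reached so far
depth 3: 6 markings reached so far
(frontier empty at depth 3; search complete)
target is not among the 6 markings reachable within 5 steps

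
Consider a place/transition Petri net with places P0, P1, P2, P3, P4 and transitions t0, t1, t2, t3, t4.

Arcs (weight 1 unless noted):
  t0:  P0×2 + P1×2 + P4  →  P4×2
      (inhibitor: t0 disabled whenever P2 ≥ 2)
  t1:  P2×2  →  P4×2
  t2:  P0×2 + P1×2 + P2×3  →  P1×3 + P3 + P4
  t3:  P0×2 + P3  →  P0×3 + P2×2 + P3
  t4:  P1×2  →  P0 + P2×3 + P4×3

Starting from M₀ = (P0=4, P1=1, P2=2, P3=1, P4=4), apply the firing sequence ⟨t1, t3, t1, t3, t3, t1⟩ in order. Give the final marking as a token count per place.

(P0=7, P1=1, P2=2, P3=1, P4=10)

step 1: fire t1:  (P0=4, P1=1, P2=2, P3=1, P4=4) → (P0=4, P1=1, P2=0, P3=1, P4=6)
step 2: fire t3:  (P0=4, P1=1, P2=0, P3=1, P4=6) → (P0=5, P1=1, P2=2, P3=1, P4=6)
step 3: fire t1:  (P0=5, P1=1, P2=2, P3=1, P4=6) → (P0=5, P1=1, P2=0, P3=1, P4=8)
step 4: fire t3:  (P0=5, P1=1, P2=0, P3=1, P4=8) → (P0=6, P1=1, P2=2, P3=1, P4=8)
step 5: fire t3:  (P0=6, P1=1, P2=2, P3=1, P4=8) → (P0=7, P1=1, P2=4, P3=1, P4=8)
step 6: fire t1:  (P0=7, P1=1, P2=4, P3=1, P4=8) → (P0=7, P1=1, P2=2, P3=1, P4=10)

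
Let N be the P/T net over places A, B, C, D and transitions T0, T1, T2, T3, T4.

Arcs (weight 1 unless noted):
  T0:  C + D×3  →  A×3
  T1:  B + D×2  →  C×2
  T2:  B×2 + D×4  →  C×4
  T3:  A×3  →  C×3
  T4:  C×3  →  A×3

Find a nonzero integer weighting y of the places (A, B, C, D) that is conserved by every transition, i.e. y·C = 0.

Incidence matrix C (rows=places, cols=transitions):
       T0   T1   T2   T3   T4
    A   3    0    0   -3    3
    B   0   -1   -2    0    0
    C  -1    2    4    3   -3
    D  -3   -2   -4    0    0

Candidate y = [3, 2, 3, 2]; check y·C column-wise:
  col T0: 3·3 + 2·0 + 3·-1 + 2·-3 = 0
  col T1: 3·0 + 2·-1 + 3·2 + 2·-2 = 0
  col T2: 3·0 + 2·-2 + 3·4 + 2·-4 = 0
  col T3: 3·-3 + 2·0 + 3·3 + 2·0 = 0
  col T4: 3·3 + 2·0 + 3·-3 + 2·0 = 0

y = (A:3, B:2, C:3, D:2)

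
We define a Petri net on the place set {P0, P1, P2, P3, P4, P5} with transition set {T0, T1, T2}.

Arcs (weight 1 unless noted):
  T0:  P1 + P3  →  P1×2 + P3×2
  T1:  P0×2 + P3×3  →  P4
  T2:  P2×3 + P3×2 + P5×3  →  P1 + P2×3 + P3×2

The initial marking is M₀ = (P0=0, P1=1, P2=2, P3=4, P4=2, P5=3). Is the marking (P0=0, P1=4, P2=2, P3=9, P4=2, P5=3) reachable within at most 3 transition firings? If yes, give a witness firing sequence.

NO — not reachable within 3 firings

depth 0: 1 marking
depth 1: 2 markings reached so far
depth 2: 3 markings reached so far
depth 3: 4 markings reached so far
target is not among the 4 markings reachable within 3 steps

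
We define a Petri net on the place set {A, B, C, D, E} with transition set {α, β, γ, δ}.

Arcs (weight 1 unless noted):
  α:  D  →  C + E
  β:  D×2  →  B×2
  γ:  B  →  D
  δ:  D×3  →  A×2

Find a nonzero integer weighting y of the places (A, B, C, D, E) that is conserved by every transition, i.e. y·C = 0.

Incidence matrix C (rows=places, cols=transitions):
        α    β    γ    δ
    A   0    0    0    2
    B   0    2   -1    0
    C   1    0    0    0
    D  -1   -2    1   -3
    E   1    0    0    0

Candidate y = [3, 2, 2, 2, 0]; check y·C column-wise:
  col α: 3·0 + 2·0 + 2·1 + 2·-1 + 0·1 = 0
  col β: 3·0 + 2·2 + 2·0 + 2·-2 = 0
  col γ: 3·0 + 2·-1 + 2·0 + 2·1 = 0
  col δ: 3·2 + 2·0 + 2·0 + 2·-3 = 0

y = (A:3, B:2, C:2, D:2, E:0)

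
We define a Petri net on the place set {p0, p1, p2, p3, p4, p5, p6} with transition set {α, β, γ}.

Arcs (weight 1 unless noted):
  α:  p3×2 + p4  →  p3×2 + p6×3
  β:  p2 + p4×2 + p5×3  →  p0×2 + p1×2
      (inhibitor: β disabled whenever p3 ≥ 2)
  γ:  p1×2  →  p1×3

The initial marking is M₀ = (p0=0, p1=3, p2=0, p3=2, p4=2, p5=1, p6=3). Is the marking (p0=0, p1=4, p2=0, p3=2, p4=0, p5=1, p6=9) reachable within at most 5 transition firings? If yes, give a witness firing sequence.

step 1: fire α:  (p0=0, p1=3, p2=0, p3=2, p4=2, p5=1, p6=3) → (p0=0, p1=3, p2=0, p3=2, p4=1, p5=1, p6=6)
step 2: fire α:  (p0=0, p1=3, p2=0, p3=2, p4=1, p5=1, p6=6) → (p0=0, p1=3, p2=0, p3=2, p4=0, p5=1, p6=9)
step 3: fire γ:  (p0=0, p1=3, p2=0, p3=2, p4=0, p5=1, p6=9) → (p0=0, p1=4, p2=0, p3=2, p4=0, p5=1, p6=9)

YES — reachable via ⟨α, α, γ⟩ (3 firings)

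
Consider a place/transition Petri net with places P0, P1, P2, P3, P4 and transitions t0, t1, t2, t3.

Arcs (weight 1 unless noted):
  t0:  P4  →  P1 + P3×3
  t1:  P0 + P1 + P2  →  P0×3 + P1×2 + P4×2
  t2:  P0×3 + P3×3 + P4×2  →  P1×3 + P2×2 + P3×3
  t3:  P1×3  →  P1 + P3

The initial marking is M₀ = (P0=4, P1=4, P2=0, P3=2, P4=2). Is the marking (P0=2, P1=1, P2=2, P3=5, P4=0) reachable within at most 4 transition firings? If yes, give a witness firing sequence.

depth 0: 1 marking
depth 1: 3 markings reached so far
depth 2: 6 markings reached so far
depth 3: 10 markings reached so far
depth 4: 16 markings reached so far
target is not among the 16 markings reachable within 4 steps

NO — not reachable within 4 firings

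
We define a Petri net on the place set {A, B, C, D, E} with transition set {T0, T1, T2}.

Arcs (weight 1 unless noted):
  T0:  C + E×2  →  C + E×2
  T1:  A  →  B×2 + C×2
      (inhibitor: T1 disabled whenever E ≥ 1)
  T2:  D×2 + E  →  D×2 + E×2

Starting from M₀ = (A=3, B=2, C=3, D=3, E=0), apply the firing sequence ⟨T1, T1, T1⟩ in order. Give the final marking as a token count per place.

(A=0, B=8, C=9, D=3, E=0)

step 1: fire T1:  (A=3, B=2, C=3, D=3, E=0) → (A=2, B=4, C=5, D=3, E=0)
step 2: fire T1:  (A=2, B=4, C=5, D=3, E=0) → (A=1, B=6, C=7, D=3, E=0)
step 3: fire T1:  (A=1, B=6, C=7, D=3, E=0) → (A=0, B=8, C=9, D=3, E=0)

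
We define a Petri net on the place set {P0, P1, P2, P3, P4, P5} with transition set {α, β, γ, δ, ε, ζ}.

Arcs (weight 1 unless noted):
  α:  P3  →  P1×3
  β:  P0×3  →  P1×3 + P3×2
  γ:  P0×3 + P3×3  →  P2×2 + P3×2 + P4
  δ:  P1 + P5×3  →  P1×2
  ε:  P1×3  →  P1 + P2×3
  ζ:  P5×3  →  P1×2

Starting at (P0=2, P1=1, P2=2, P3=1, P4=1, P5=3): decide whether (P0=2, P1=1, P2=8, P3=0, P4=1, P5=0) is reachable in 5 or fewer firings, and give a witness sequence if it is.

step 1: fire α:  (P0=2, P1=1, P2=2, P3=1, P4=1, P5=3) → (P0=2, P1=4, P2=2, P3=0, P4=1, P5=3)
step 2: fire δ:  (P0=2, P1=4, P2=2, P3=0, P4=1, P5=3) → (P0=2, P1=5, P2=2, P3=0, P4=1, P5=0)
step 3: fire ε:  (P0=2, P1=5, P2=2, P3=0, P4=1, P5=0) → (P0=2, P1=3, P2=5, P3=0, P4=1, P5=0)
step 4: fire ε:  (P0=2, P1=3, P2=5, P3=0, P4=1, P5=0) → (P0=2, P1=1, P2=8, P3=0, P4=1, P5=0)

YES — reachable via ⟨α, δ, ε, ε⟩ (4 firings)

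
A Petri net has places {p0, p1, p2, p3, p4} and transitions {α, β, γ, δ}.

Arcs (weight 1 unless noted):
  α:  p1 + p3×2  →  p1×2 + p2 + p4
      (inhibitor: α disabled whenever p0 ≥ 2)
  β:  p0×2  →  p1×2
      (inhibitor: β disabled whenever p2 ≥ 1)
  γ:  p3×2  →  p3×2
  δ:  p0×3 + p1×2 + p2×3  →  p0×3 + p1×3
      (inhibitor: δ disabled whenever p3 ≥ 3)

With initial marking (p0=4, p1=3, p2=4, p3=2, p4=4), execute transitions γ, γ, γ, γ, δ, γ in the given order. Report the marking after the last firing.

(p0=4, p1=4, p2=1, p3=2, p4=4)

step 1: fire γ:  (p0=4, p1=3, p2=4, p3=2, p4=4) → (p0=4, p1=3, p2=4, p3=2, p4=4)
step 2: fire γ:  (p0=4, p1=3, p2=4, p3=2, p4=4) → (p0=4, p1=3, p2=4, p3=2, p4=4)
step 3: fire γ:  (p0=4, p1=3, p2=4, p3=2, p4=4) → (p0=4, p1=3, p2=4, p3=2, p4=4)
step 4: fire γ:  (p0=4, p1=3, p2=4, p3=2, p4=4) → (p0=4, p1=3, p2=4, p3=2, p4=4)
step 5: fire δ:  (p0=4, p1=3, p2=4, p3=2, p4=4) → (p0=4, p1=4, p2=1, p3=2, p4=4)
step 6: fire γ:  (p0=4, p1=4, p2=1, p3=2, p4=4) → (p0=4, p1=4, p2=1, p3=2, p4=4)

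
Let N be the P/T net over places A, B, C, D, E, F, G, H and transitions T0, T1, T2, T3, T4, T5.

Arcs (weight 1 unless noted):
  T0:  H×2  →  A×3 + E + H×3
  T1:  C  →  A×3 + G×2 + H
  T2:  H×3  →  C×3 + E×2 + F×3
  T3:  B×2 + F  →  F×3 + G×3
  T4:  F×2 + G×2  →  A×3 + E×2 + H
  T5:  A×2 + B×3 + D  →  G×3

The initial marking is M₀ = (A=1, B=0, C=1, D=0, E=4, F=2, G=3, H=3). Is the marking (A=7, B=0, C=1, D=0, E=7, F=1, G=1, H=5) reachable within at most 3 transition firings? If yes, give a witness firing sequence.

NO — not reachable within 3 firings

depth 0: 1 marking
depth 1: 5 markings reached so far
depth 2: 12 markings reached so far
depth 3: 21 markings reached so far
target is not among the 21 markings reachable within 3 steps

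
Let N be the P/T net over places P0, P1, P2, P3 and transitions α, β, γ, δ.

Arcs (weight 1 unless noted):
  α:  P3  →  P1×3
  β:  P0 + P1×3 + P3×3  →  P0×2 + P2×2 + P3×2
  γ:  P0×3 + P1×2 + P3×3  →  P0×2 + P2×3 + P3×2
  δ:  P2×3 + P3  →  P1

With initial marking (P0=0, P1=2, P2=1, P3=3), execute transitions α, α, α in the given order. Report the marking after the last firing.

step 1: fire α:  (P0=0, P1=2, P2=1, P3=3) → (P0=0, P1=5, P2=1, P3=2)
step 2: fire α:  (P0=0, P1=5, P2=1, P3=2) → (P0=0, P1=8, P2=1, P3=1)
step 3: fire α:  (P0=0, P1=8, P2=1, P3=1) → (P0=0, P1=11, P2=1, P3=0)

(P0=0, P1=11, P2=1, P3=0)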